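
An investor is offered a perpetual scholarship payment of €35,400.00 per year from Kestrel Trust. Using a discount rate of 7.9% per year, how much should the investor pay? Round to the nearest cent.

Level perpetuity: PV = C / r = €35,400.00 / 0.079 = €448,101.27

€448101.27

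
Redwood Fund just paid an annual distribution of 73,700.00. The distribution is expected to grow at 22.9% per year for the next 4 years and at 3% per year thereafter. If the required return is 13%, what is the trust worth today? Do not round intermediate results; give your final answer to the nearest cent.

1427458.96

D_1 = 90577.30000
D_2 = 111319.50170
D_3 = 136811.66759
D_4 = 168141.53947
Terminal value at year 4: TV = D_4×(1+g_2)/(r−g_2) = 173185.78565/0.1 = 1731857.85651
P_0 = D_1/(1+r)^1 + D_2/(1+r)^2 + D_3/(1+r)^3 + D_4/(1+r)^4 + TV/(1+r)^4
    = 80156.90265 + 87179.49855 + 94817.34842 + 103124.35506 + 1062180.85708 = 1427458.96176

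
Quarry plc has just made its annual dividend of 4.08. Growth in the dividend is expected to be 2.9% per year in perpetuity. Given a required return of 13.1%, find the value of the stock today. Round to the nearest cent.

41.16

D₁ = D₀ × (1 + g) = 4.08 × 1.029 = 4.1983
Growing perpetuity: P = D₁ / (r − g) = 4.1983 / (0.131 − 0.029) = 41.16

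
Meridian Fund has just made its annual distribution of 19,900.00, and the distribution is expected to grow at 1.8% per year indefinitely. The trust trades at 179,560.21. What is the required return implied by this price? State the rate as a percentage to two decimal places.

13.08%

D₁ = 19,900.00 × 1.018 = 20,258.2000
P = D₁/(r − g) ⇒ r = D₁/P + g = 20,258.2000/179,560.21 + 0.018 = 0.112821 + 0.018 = 0.130821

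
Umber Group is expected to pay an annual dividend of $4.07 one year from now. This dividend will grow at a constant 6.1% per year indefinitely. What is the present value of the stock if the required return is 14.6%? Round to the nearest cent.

$47.88

Growing perpetuity: P = D₁ / (r − g) = $4.0700 / (0.146 − 0.061) = $47.88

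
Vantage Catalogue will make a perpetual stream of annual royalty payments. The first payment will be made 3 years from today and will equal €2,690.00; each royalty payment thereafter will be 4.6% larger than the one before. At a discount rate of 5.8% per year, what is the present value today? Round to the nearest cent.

€200262.53

Value at end of year 2: C₁ / (r − g) = €2,690.00 / (0.058 − 0.046) = €224,166.6667
Discount to today: PV = €224,166.6667 / (1 + 0.058)^2 = €224,166.6667 / 1.119364 = €200,262.53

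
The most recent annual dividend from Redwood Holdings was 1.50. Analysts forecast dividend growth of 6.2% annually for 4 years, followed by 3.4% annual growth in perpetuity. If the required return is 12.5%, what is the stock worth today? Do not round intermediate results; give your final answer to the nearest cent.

D_1 = 1.59300
D_2 = 1.69177
D_3 = 1.79666
D_4 = 1.90805
Terminal value at year 4: TV = D_4×(1+g_2)/(r−g_2) = 1.97292/0.091 = 21.68046
P_0 = D_1/(1+r)^1 + D_2/(1+r)^2 + D_3/(1+r)^3 + D_4/(1+r)^4 + TV/(1+r)^4
    = 1.41600 + 1.33670 + 1.26185 + 1.19119 + 13.53500 = 18.74074

18.74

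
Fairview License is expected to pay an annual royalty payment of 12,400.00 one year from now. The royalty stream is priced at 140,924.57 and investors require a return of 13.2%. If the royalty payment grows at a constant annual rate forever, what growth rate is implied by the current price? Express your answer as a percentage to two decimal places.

P = D₁/(r−g) ⇒ g = r − D₁/P = 0.132 − 12,400.00/140,924.57 = 0.044010

4.40%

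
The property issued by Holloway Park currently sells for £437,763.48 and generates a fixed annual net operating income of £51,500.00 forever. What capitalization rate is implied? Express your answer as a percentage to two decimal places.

P = C/r ⇒ r = C/P = £51,500.00/£437,763.48 = 0.117643

11.76%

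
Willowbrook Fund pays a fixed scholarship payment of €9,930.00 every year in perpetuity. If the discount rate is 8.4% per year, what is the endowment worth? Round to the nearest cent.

€118214.29

Level perpetuity: PV = C / r = €9,930.00 / 0.084 = €118,214.29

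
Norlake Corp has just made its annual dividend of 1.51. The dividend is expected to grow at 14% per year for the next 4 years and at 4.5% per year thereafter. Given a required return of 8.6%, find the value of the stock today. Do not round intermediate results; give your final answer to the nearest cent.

D_1 = 1.72140
D_2 = 1.96240
D_3 = 2.23713
D_4 = 2.55033
Terminal value at year 4: TV = D_4×(1+g_2)/(r−g_2) = 2.66509/0.041 = 65.00231
P_0 = D_1/(1+r)^1 + D_2/(1+r)^2 + D_3/(1+r)^3 + D_4/(1+r)^4 + TV/(1+r)^4
    = 1.58508 + 1.66390 + 1.74663 + 1.83348 + 46.73147 = 53.56057

53.56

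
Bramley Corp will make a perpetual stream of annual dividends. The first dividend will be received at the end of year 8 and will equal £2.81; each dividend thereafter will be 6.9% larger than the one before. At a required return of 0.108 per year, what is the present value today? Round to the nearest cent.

Value at end of year 7: C₁ / (r − g) = £2.81 / (0.108 − 0.069) = £72.0513
Discount to today: PV = £72.0513 / (1 + 0.108)^7 = £72.0513 / 2.050115 = £35.14

£35.14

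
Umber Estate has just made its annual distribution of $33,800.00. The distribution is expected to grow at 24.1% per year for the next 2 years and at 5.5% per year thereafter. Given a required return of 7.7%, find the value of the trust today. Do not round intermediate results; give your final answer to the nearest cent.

$2235905.52

D_1 = 41945.80000
D_2 = 52054.73780
Terminal value at year 2: TV = D_2×(1+g_2)/(r−g_2) = 54917.74838/0.022 = 2496261.28995
P_0 = D_1/(1+r)^1 + D_2/(1+r)^2 + TV/(1+r)^2
    = 38946.88951 + 44877.52078 + 2152081.11010 = 2235905.52038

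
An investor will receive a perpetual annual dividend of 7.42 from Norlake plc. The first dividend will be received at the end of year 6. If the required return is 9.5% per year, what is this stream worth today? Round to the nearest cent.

Value at end of year 5: C / r = 7.42 / 0.095 = 78.1053
Discount to today: PV = 78.1053 / (1 + 0.095)^5 = 78.1053 / 1.574239 = 49.61

49.61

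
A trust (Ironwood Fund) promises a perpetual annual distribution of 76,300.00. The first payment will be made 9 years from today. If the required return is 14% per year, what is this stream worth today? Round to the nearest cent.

Value at end of year 8: C / r = 76,300.00 / 0.14 = 545,000.0000
Discount to today: PV = 545,000.0000 / (1 + 0.14)^8 = 545,000.0000 / 2.852586 = 191,054.68

191054.68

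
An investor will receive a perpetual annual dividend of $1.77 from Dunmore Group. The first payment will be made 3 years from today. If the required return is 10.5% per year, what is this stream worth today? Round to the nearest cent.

$13.81

Value at end of year 2: C / r = $1.77 / 0.105 = $16.8571
Discount to today: PV = $16.8571 / (1 + 0.105)^2 = $16.8571 / 1.221025 = $13.81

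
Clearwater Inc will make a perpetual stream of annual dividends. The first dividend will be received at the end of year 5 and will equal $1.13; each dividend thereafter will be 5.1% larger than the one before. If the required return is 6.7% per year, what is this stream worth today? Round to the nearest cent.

$54.49

Value at end of year 4: C₁ / (r − g) = $1.13 / (0.067 − 0.051) = $70.6250
Discount to today: PV = $70.6250 / (1 + 0.067)^4 = $70.6250 / 1.296157 = $54.49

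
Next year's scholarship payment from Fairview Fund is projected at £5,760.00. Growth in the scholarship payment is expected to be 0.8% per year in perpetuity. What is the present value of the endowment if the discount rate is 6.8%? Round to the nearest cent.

£96000.00

Growing perpetuity: P = D₁ / (r − g) = £5,760.0000 / (0.068 − 0.008) = £96,000.00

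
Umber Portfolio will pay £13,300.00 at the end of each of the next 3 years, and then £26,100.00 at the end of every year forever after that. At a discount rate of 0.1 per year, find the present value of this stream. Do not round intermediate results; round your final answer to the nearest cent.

PV of 3-year annuity: £13,300.00 × [1 − (1+0.1)^−3] / 0.1 = 33075.13148
Perpetuity value at year 3: £26,100.00 / 0.1 = 261000.00000
PV of perpetuity: 261000.00000 / (1+0.1)^3 = 196093.16304
Total PV = 33075.13148 + 196093.16304 = 229168.29452

£229168.29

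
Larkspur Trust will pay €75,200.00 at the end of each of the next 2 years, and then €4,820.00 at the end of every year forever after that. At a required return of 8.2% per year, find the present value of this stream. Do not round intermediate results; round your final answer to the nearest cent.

PV of 2-year annuity: €75,200.00 × [1 − (1+0.082)^−2] / 0.082 = 133734.68042
Perpetuity value at year 2: €4,820.00 / 0.082 = 58780.48780
PV of perpetuity: 58780.48780 / (1+0.082)^2 = 50208.66387
Total PV = 133734.68042 + 50208.66387 = 183943.34429

€183943.34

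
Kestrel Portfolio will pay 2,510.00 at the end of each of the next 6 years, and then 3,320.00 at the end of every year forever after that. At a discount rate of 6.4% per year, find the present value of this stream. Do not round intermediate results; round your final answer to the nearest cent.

47941.54

PV of 6-year annuity: 2,510.00 × [1 − (1+0.064)^−6] / 0.064 = 12188.87858
Perpetuity value at year 6: 3,320.00 / 0.064 = 51875.00000
PV of perpetuity: 51875.00000 / (1+0.064)^6 = 35752.65861
Total PV = 12188.87858 + 35752.65861 = 47941.53719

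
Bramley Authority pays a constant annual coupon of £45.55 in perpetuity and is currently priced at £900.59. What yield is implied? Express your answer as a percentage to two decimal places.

5.06%

P = C/r ⇒ r = C/P = £45.55/£900.59 = 0.050578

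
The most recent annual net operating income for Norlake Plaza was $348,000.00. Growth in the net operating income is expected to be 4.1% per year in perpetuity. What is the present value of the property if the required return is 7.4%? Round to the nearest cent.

$10977818.18

D₁ = D₀ × (1 + g) = $348,000.00 × 1.041 = $362,268.0000
Growing perpetuity: P = D₁ / (r − g) = $362,268.0000 / (0.074 − 0.041) = $10,977,818.18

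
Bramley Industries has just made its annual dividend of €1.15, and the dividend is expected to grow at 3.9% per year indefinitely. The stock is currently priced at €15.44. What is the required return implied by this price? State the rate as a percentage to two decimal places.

D₁ = €1.15 × 1.039 = €1.1949
P = D₁/(r − g) ⇒ r = D₁/P + g = €1.1949/€15.44 + 0.039 = 0.077387 + 0.039 = 0.116387

11.64%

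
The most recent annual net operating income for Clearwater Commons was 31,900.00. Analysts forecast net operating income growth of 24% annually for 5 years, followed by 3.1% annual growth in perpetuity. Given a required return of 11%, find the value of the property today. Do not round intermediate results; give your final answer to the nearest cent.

949392.51

D_1 = 39556.00000
D_2 = 49049.44000
D_3 = 60821.30560
D_4 = 75418.41894
D_5 = 93518.83949
Terminal value at year 5: TV = D_5×(1+g_2)/(r−g_2) = 96417.92351/0.079 = 1220480.04449
P_0 = D_1/(1+r)^1 + D_2/(1+r)^2 + D_3/(1+r)^3 + D_4/(1+r)^4 + D_5/(1+r)^5 + TV/(1+r)^5
    = 35636.03604 + 39809.62584 + 44472.01445 + 49680.44858 + 55498.87949 + 724295.50327 = 949392.50768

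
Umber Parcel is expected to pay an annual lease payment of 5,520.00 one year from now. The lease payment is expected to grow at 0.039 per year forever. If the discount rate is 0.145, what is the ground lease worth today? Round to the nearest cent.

52075.47

Growing perpetuity: P = D₁ / (r − g) = 5,520.0000 / (0.145 − 0.039) = 52,075.47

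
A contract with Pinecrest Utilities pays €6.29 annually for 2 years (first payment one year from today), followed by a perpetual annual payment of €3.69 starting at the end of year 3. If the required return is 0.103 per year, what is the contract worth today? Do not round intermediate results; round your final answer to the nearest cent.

€40.32

PV of 2-year annuity: €6.29 × [1 − (1+0.103)^−2] / 0.103 = 10.87274
Perpetuity value at year 2: €3.69 / 0.103 = 35.82524
PV of perpetuity: 35.82524 / (1+0.103)^2 = 29.44680
Total PV = 10.87274 + 29.44680 = 40.31954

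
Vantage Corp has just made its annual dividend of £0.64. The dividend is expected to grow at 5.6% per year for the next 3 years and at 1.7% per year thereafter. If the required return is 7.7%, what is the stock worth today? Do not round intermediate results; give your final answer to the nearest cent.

£12.07

D_1 = 0.67584
D_2 = 0.71369
D_3 = 0.75365
Terminal value at year 3: TV = D_3×(1+g_2)/(r−g_2) = 0.76647/0.06 = 12.77443
P_0 = D_1/(1+r)^1 + D_2/(1+r)^2 + D_3/(1+r)^3 + TV/(1+r)^3
    = 0.62752 + 0.61529 + 0.60329 + 10.22573 = 12.07182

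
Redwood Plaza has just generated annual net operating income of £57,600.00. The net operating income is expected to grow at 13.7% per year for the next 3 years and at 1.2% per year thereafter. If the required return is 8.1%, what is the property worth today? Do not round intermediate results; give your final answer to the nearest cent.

D_1 = 65491.20000
D_2 = 74463.49440
D_3 = 84664.99313
Terminal value at year 3: TV = D_3×(1+g_2)/(r−g_2) = 85680.97305/0.069 = 1241753.23261
P_0 = D_1/(1+r)^1 + D_2/(1+r)^2 + D_3/(1+r)^3 + TV/(1+r)^3
    = 60583.90379 + 63722.38540 + 67023.45254 + 983010.63724 = 1174340.37896

£1174340.38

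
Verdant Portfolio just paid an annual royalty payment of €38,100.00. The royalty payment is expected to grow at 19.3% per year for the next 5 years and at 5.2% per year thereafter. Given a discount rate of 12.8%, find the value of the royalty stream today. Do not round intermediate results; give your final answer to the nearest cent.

D_1 = 45453.30000
D_2 = 54225.78690
D_3 = 64691.36377
D_4 = 77176.79698
D_5 = 92071.91880
Terminal value at year 5: TV = D_5×(1+g_2)/(r−g_2) = 96859.65857/0.076 = 1274469.19176
P_0 = D_1/(1+r)^1 + D_2/(1+r)^2 + D_3/(1+r)^3 + D_4/(1+r)^4 + D_5/(1+r)^5 + TV/(1+r)^5
    = 40295.47872 + 42617.46996 + 45073.26389 + 47670.57076 + 50417.54514 + 697884.96692 = 923959.29539

€923959.30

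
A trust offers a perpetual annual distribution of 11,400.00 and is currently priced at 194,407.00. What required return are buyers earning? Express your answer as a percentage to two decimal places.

P = C/r ⇒ r = C/P = 11,400.00/194,407.00 = 0.058640

5.86%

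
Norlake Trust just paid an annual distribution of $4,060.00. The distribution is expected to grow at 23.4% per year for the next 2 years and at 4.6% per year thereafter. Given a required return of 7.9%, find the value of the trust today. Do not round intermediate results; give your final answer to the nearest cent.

$178271.71

D_1 = 5010.04000
D_2 = 6182.38936
Terminal value at year 2: TV = D_2×(1+g_2)/(r−g_2) = 6466.77927/0.033 = 195963.00820
P_0 = D_1/(1+r)^1 + D_2/(1+r)^2 + TV/(1+r)^2
    = 4643.22521 + 5310.23161 + 168318.25043 = 178271.70725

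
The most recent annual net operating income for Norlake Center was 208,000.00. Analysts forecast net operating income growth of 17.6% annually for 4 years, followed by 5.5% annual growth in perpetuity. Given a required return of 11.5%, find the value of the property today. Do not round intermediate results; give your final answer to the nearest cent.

5477980.98

D_1 = 244608.00000
D_2 = 287659.00800
D_3 = 338286.99341
D_4 = 397825.50425
Terminal value at year 4: TV = D_4×(1+g_2)/(r−g_2) = 419705.90698/0.06 = 6995098.44969
P_0 = D_1/(1+r)^1 + D_2/(1+r)^2 + D_3/(1+r)^3 + D_4/(1+r)^4 + TV/(1+r)^4
    = 219379.37220 + 231381.29301 + 244039.82115 + 257390.87863 + 4525789.61583 = 5477980.98081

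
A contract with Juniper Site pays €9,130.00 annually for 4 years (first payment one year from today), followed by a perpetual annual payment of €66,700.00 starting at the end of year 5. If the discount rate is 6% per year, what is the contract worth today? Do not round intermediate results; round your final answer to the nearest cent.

PV of 4-year annuity: €9,130.00 × [1 − (1+0.06)^−4] / 0.06 = 31636.41424
Perpetuity value at year 4: €66,700.00 / 0.06 = 1111666.66667
PV of perpetuity: 1111666.66667 / (1+0.06)^4 = 880544.12230
Total PV = 31636.41424 + 880544.12230 = 912180.53654

€912180.54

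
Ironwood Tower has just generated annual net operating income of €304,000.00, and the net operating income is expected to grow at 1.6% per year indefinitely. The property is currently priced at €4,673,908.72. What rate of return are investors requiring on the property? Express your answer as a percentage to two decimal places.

D₁ = €304,000.00 × 1.016 = €308,864.0000
P = D₁/(r − g) ⇒ r = D₁/P + g = €308,864.0000/€4,673,908.72 + 0.016 = 0.066083 + 0.016 = 0.082083

8.21%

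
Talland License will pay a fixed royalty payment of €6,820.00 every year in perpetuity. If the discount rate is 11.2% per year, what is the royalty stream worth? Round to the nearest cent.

€60892.86

Level perpetuity: PV = C / r = €6,820.00 / 0.112 = €60,892.86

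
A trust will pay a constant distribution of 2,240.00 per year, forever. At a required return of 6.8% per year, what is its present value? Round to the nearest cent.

Level perpetuity: PV = C / r = 2,240.00 / 0.068 = 32,941.18

32941.18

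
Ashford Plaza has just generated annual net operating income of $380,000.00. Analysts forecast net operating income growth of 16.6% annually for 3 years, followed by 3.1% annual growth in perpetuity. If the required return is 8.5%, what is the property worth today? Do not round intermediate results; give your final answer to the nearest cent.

D_1 = 443080.00000
D_2 = 516631.28000
D_3 = 602392.07248
Terminal value at year 3: TV = D_3×(1+g_2)/(r−g_2) = 621066.22673/0.054 = 11501226.42087
P_0 = D_1/(1+r)^1 + D_2/(1+r)^2 + D_3/(1+r)^3 + TV/(1+r)^3
    = 408368.66359 + 438855.17212 + 471617.63198 + 9004403.30678 = 10323244.77447

$10323244.77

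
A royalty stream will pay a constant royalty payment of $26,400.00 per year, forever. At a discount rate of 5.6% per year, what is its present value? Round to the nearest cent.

Level perpetuity: PV = C / r = $26,400.00 / 0.056 = $471,428.57

$471428.57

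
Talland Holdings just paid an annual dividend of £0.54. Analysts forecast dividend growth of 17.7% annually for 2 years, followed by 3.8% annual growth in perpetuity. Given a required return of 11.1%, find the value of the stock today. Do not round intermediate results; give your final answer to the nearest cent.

D_1 = 0.63558
D_2 = 0.74808
Terminal value at year 2: TV = D_2×(1+g_2)/(r−g_2) = 0.77650/0.073 = 10.63705
P_0 = D_1/(1+r)^1 + D_2/(1+r)^2 + TV/(1+r)^2
    = 0.57208 + 0.60606 + 8.61773 = 9.79588

£9.80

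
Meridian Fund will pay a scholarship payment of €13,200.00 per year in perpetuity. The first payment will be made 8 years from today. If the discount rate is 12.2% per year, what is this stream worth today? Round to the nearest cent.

€48335.26

Value at end of year 7: C / r = €13,200.00 / 0.122 = €108,196.7213
Discount to today: PV = €108,196.7213 / (1 + 0.122)^7 = €108,196.7213 / 2.238463 = €48,335.26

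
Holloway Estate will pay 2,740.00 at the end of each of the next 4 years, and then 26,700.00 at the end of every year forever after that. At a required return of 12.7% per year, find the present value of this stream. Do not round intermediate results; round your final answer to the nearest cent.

138521.36

PV of 4-year annuity: 2,740.00 × [1 − (1+0.127)^−4] / 0.127 = 8201.11544
Perpetuity value at year 4: 26,700.00 / 0.127 = 210236.22047
PV of perpetuity: 210236.22047 / (1+0.127)^4 = 130320.24154
Total PV = 8201.11544 + 130320.24154 = 138521.35698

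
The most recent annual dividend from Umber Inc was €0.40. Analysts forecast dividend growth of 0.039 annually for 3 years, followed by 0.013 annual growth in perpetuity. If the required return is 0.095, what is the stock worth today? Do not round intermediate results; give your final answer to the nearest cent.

€5.30

D_1 = 0.41560
D_2 = 0.43181
D_3 = 0.44865
Terminal value at year 3: TV = D_3×(1+g_2)/(r−g_2) = 0.45448/0.082 = 5.54246
P_0 = D_1/(1+r)^1 + D_2/(1+r)^2 + D_3/(1+r)^3 + TV/(1+r)^3
    = 0.37954 + 0.36013 + 0.34172 + 4.22143 = 5.30282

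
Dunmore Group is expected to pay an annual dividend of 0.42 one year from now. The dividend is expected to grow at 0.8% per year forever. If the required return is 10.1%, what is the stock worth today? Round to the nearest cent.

4.52

Growing perpetuity: P = D₁ / (r − g) = 0.4200 / (0.101 − 0.008) = 4.52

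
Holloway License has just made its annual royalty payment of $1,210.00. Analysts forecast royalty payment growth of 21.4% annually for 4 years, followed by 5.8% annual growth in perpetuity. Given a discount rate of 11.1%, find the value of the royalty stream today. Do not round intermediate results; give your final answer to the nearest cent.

$40506.77

D_1 = 1468.94000
D_2 = 1783.29316
D_3 = 2164.91790
D_4 = 2628.21033
Terminal value at year 4: TV = D_4×(1+g_2)/(r−g_2) = 2780.64652/0.053 = 52465.02877
P_0 = D_1/(1+r)^1 + D_2/(1+r)^2 + D_3/(1+r)^3 + D_4/(1+r)^4 + TV/(1+r)^4
    = 1322.17822 + 1444.75640 + 1578.69871 + 1725.05871 + 34436.07774 = 40506.76978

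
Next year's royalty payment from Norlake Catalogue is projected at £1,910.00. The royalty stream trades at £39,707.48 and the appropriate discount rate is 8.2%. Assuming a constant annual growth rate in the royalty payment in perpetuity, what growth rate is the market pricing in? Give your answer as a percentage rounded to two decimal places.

P = D₁/(r−g) ⇒ g = r − D₁/P = 0.082 − £1,910.00/£39,707.48 = 0.033898

3.39%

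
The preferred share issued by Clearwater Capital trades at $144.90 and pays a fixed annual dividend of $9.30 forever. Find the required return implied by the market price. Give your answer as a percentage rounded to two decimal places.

P = C/r ⇒ r = C/P = $9.30/$144.90 = 0.064182

6.42%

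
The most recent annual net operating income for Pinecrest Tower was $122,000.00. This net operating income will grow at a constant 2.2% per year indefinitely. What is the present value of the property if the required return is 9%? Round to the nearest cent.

$1833588.24

D₁ = D₀ × (1 + g) = $122,000.00 × 1.022 = $124,684.0000
Growing perpetuity: P = D₁ / (r − g) = $124,684.0000 / (0.09 − 0.022) = $1,833,588.24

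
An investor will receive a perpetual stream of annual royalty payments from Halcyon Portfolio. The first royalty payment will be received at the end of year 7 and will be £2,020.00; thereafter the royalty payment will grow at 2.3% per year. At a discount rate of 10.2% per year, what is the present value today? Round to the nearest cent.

Value at end of year 6: C₁ / (r − g) = £2,020.00 / (0.102 − 0.023) = £25,569.6203
Discount to today: PV = £25,569.6203 / (1 + 0.102)^6 = £25,569.6203 / 1.790975 = £14,276.93

£14276.93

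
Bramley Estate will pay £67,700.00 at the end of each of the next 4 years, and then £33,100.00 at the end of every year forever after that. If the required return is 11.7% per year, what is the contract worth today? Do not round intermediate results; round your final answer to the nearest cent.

£388665.75

PV of 4-year annuity: £67,700.00 × [1 − (1+0.117)^−4] / 0.117 = 206934.57262
Perpetuity value at year 4: £33,100.00 / 0.117 = 282905.98291
PV of perpetuity: 282905.98291 / (1+0.117)^4 = 181731.17709
Total PV = 206934.57262 + 181731.17709 = 388665.74971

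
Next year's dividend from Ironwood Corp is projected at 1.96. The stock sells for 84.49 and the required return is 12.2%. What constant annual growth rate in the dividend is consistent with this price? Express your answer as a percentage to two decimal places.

P = D₁/(r−g) ⇒ g = r − D₁/P = 0.122 − 1.96/84.49 = 0.098802

9.88%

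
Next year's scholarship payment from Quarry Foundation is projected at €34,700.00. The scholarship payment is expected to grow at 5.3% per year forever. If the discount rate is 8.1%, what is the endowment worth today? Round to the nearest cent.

€1239285.71

Growing perpetuity: P = D₁ / (r − g) = €34,700.0000 / (0.081 − 0.053) = €1,239,285.71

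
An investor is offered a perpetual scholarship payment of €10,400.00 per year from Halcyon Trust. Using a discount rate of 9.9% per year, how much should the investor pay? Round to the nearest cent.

Level perpetuity: PV = C / r = €10,400.00 / 0.099 = €105,050.51

€105050.51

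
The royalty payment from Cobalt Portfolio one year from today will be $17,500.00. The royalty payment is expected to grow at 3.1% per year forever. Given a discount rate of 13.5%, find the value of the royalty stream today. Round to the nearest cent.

$168269.23

Growing perpetuity: P = D₁ / (r − g) = $17,500.0000 / (0.135 − 0.031) = $168,269.23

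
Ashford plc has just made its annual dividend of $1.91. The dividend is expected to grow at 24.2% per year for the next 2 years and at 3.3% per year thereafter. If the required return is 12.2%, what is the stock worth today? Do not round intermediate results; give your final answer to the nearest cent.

D_1 = 2.37222
D_2 = 2.94630
Terminal value at year 2: TV = D_2×(1+g_2)/(r−g_2) = 3.04353/0.089 = 34.19691
P_0 = D_1/(1+r)^1 + D_2/(1+r)^2 + TV/(1+r)^2
    = 2.11428 + 2.34040 + 27.16447 = 31.61915

$31.62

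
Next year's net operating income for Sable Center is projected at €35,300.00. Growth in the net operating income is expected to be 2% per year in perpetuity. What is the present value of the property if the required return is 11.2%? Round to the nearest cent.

€383695.65

Growing perpetuity: P = D₁ / (r − g) = €35,300.0000 / (0.112 − 0.02) = €383,695.65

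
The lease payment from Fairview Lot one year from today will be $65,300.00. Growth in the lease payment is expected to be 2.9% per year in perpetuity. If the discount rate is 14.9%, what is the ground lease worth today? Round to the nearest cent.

Growing perpetuity: P = D₁ / (r − g) = $65,300.0000 / (0.149 − 0.029) = $544,166.67

$544166.67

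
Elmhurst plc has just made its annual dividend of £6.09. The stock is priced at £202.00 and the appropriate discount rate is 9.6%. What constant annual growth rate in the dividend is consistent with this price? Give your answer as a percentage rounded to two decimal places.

6.39%

P = D₀(1+g)/(r−g) ⇒ P(r−g) = D₀(1+g) ⇒ g(P+D₀) = P·r − D₀
g = (P·r − D₀)/(P + D₀) = (£202.00×0.096 − £6.09) / (£202.00 + £6.09) = 0.063924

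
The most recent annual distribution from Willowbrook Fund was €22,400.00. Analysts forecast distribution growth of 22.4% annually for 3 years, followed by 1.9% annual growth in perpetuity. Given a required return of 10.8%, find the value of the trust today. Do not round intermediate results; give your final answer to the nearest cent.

D_1 = 27417.60000
D_2 = 33559.14240
D_3 = 41076.39030
Terminal value at year 3: TV = D_3×(1+g_2)/(r−g_2) = 41856.84171/0.089 = 470301.59228
P_0 = D_1/(1+r)^1 + D_2/(1+r)^2 + D_3/(1+r)^3 + TV/(1+r)^3
    = 24745.12635 + 27335.77135 + 30197.63911 + 345746.00284 = 428024.53966

€428024.54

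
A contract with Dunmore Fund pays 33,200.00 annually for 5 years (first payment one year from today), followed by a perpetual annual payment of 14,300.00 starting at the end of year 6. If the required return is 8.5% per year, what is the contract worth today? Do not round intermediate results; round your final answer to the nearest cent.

242713.43

PV of 5-year annuity: 33,200.00 × [1 − (1+0.085)^−5] / 0.085 = 130829.31702
Perpetuity value at year 5: 14,300.00 / 0.085 = 168235.29412
PV of perpetuity: 168235.29412 / (1+0.085)^5 = 111884.11239
Total PV = 130829.31702 + 111884.11239 = 242713.42941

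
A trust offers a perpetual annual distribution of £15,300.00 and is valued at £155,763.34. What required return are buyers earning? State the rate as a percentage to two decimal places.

P = C/r ⇒ r = C/P = £15,300.00/£155,763.34 = 0.098226

9.82%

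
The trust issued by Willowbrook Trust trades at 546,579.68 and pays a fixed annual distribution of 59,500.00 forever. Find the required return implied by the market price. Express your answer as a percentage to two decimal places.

P = C/r ⇒ r = C/P = 59,500.00/546,579.68 = 0.108859

10.89%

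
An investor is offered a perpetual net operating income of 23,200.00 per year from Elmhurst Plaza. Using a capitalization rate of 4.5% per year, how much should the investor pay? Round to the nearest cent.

515555.56

Level perpetuity: PV = C / r = 23,200.00 / 0.045 = 515,555.56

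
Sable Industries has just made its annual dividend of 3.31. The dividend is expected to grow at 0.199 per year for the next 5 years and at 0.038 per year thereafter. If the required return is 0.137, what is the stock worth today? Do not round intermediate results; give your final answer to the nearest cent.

64.72

D_1 = 3.96869
D_2 = 4.75846
D_3 = 5.70539
D_4 = 6.84077
D_5 = 8.20208
Terminal value at year 5: TV = D_5×(1+g_2)/(r−g_2) = 8.51376/0.099 = 85.99755
P_0 = D_1/(1+r)^1 + D_2/(1+r)^2 + D_3/(1+r)^3 + D_4/(1+r)^4 + D_5/(1+r)^5 + TV/(1+r)^5
    = 3.49049 + 3.68083 + 3.88154 + 4.09320 + 4.31640 + 45.25679 = 64.71925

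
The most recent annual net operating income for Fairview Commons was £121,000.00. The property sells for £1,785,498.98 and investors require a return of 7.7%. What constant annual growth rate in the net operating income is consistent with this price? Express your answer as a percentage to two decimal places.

P = D₀(1+g)/(r−g) ⇒ P(r−g) = D₀(1+g) ⇒ g(P+D₀) = P·r − D₀
g = (P·r − D₀)/(P + D₀) = (£1,785,498.98×0.077 − £121,000.00) / (£1,785,498.98 + £121,000.00) = 0.008646

0.86%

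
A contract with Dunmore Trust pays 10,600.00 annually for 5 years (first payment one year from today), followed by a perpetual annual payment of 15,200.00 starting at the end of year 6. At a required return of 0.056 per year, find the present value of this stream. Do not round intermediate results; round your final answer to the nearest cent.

251839.01

PV of 5-year annuity: 10,600.00 × [1 − (1+0.056)^−5] / 0.056 = 45141.15745
Perpetuity value at year 5: 15,200.00 / 0.056 = 271428.57143
PV of perpetuity: 271428.57143 / (1+0.056)^5 = 206697.85508
Total PV = 45141.15745 + 206697.85508 = 251839.01253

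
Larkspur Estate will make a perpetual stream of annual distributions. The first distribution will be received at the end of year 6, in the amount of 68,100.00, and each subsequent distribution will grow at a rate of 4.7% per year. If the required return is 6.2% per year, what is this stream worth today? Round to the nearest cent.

3360727.26

Value at end of year 5: C₁ / (r − g) = 68,100.00 / (0.062 − 0.047) = 4,540,000.0000
Discount to today: PV = 4,540,000.0000 / (1 + 0.062)^5 = 4,540,000.0000 / 1.350898 = 3,360,727.26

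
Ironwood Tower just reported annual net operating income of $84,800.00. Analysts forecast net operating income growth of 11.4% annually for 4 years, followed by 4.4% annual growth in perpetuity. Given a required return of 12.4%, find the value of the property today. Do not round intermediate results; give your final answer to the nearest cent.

D_1 = 94467.20000
D_2 = 105236.46080
D_3 = 117233.41733
D_4 = 130598.02691
Terminal value at year 4: TV = D_4×(1+g_2)/(r−g_2) = 136344.34009/0.08 = 1704304.25114
P_0 = D_1/(1+r)^1 + D_2/(1+r)^2 + D_3/(1+r)^3 + D_4/(1+r)^4 + TV/(1+r)^4
    = 84045.55160 + 83297.81538 + 82556.73161 + 81822.24112 + 1067780.24656 = 1399502.58627

$1399502.59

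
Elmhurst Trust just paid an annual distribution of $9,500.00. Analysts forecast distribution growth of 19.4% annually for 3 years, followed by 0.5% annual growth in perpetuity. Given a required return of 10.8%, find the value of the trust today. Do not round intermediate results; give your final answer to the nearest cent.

D_1 = 11343.00000
D_2 = 13543.54200
D_3 = 16170.98915
Terminal value at year 3: TV = D_3×(1+g_2)/(r−g_2) = 16251.84409/0.103 = 157784.89411
P_0 = D_1/(1+r)^1 + D_2/(1+r)^2 + D_3/(1+r)^3 + TV/(1+r)^3
    = 10237.36462 + 11031.96151 + 11888.23289 + 115996.83553 = 149154.39456

$149154.39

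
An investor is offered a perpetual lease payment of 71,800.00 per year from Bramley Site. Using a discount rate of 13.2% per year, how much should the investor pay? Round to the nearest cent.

543939.39

Level perpetuity: PV = C / r = 71,800.00 / 0.132 = 543,939.39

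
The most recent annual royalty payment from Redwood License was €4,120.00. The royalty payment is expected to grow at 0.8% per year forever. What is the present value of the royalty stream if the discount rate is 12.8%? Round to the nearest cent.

D₁ = D₀ × (1 + g) = €4,120.00 × 1.008 = €4,152.9600
Growing perpetuity: P = D₁ / (r − g) = €4,152.9600 / (0.128 − 0.008) = €34,608.00

€34608.00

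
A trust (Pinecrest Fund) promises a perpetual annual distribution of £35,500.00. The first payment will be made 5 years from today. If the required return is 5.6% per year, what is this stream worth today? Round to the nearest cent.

£509782.18

Value at end of year 4: C / r = £35,500.00 / 0.056 = £633,928.5714
Discount to today: PV = £633,928.5714 / (1 + 0.056)^4 = £633,928.5714 / 1.243528 = £509,782.18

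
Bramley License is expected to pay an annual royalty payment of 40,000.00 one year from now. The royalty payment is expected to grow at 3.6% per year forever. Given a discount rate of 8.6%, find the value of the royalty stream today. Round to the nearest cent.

800000.00

Growing perpetuity: P = D₁ / (r − g) = 40,000.0000 / (0.086 − 0.036) = 800,000.00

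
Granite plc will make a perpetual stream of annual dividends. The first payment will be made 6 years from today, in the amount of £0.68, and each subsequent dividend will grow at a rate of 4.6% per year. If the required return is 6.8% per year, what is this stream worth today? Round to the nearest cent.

£22.24

Value at end of year 5: C₁ / (r − g) = £0.68 / (0.068 − 0.046) = £30.9091
Discount to today: PV = £30.9091 / (1 + 0.068)^5 = £30.9091 / 1.389493 = £22.24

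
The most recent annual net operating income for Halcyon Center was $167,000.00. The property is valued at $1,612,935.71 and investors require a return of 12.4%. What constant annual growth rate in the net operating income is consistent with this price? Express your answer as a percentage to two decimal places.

1.85%

P = D₀(1+g)/(r−g) ⇒ P(r−g) = D₀(1+g) ⇒ g(P+D₀) = P·r − D₀
g = (P·r − D₀)/(P + D₀) = ($1,612,935.71×0.124 − $167,000.00) / ($1,612,935.71 + $167,000.00) = 0.018542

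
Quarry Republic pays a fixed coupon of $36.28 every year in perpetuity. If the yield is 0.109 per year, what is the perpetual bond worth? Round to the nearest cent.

$332.84

Level perpetuity: PV = C / r = $36.28 / 0.109 = $332.84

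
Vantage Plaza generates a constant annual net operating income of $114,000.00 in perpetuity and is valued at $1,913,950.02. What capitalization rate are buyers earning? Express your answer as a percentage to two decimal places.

P = C/r ⇒ r = C/P = $114,000.00/$1,913,950.02 = 0.059563

5.96%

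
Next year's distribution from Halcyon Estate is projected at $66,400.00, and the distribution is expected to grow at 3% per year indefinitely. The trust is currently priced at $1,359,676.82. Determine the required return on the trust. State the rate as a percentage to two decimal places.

7.88%

P = D₁/(r − g) ⇒ r = D₁/P + g = $66,400.0000/$1,359,676.82 + 0.03 = 0.048835 + 0.03 = 0.078835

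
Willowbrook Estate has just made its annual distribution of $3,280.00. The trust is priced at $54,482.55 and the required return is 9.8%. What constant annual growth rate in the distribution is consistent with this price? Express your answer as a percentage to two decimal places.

3.57%

P = D₀(1+g)/(r−g) ⇒ P(r−g) = D₀(1+g) ⇒ g(P+D₀) = P·r − D₀
g = (P·r − D₀)/(P + D₀) = ($54,482.55×0.098 − $3,280.00) / ($54,482.55 + $3,280.00) = 0.035651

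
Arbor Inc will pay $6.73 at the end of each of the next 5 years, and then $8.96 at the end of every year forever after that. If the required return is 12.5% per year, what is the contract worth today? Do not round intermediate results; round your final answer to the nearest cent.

PV of 5-year annuity: $6.73 × [1 − (1+0.125)^−5] / 0.125 = 23.96262
Perpetuity value at year 5: $8.96 / 0.125 = 71.68000
PV of perpetuity: 71.68000 / (1+0.125)^5 = 39.77731
Total PV = 23.96262 + 39.77731 = 63.73993

$63.74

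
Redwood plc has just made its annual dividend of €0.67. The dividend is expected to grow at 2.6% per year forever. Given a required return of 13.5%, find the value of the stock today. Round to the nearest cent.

€6.31

D₁ = D₀ × (1 + g) = €0.67 × 1.026 = €0.6874
Growing perpetuity: P = D₁ / (r − g) = €0.6874 / (0.135 − 0.026) = €6.31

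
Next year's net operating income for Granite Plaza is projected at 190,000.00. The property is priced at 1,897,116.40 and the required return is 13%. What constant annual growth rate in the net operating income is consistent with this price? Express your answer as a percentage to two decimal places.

P = D₁/(r−g) ⇒ g = r − D₁/P = 0.13 − 190,000.00/1,897,116.40 = 0.029848

2.98%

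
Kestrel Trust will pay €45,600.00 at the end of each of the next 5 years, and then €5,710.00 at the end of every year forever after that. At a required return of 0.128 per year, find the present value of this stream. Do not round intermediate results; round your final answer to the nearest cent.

PV of 5-year annuity: €45,600.00 × [1 − (1+0.128)^−5] / 0.128 = 161171.51472
Perpetuity value at year 5: €5,710.00 / 0.128 = 44609.37500
PV of perpetuity: 44609.37500 / (1+0.128)^5 = 24427.59103
Total PV = 161171.51472 + 24427.59103 = 185599.10575

€185599.11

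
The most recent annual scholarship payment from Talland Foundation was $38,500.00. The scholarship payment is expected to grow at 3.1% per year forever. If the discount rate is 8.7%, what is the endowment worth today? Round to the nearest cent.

D₁ = D₀ × (1 + g) = $38,500.00 × 1.031 = $39,693.5000
Growing perpetuity: P = D₁ / (r − g) = $39,693.5000 / (0.087 − 0.031) = $708,812.50

$708812.50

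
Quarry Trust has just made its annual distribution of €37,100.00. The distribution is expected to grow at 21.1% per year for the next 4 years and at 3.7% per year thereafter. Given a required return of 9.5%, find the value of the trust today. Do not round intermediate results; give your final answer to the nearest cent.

D_1 = 44928.10000
D_2 = 54407.92910
D_3 = 65888.00214
D_4 = 79790.37059
Terminal value at year 4: TV = D_4×(1+g_2)/(r−g_2) = 82742.61430/0.058 = 1426596.79834
P_0 = D_1/(1+r)^1 + D_2/(1+r)^2 + D_3/(1+r)^3 + D_4/(1+r)^4 + TV/(1+r)^4
    = 41030.22831 + 45376.80957 + 50183.85059 + 55500.13065 + 992304.06009 = 1184395.07921

€1184395.08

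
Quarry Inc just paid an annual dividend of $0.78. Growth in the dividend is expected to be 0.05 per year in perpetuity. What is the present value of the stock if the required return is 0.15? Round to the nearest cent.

D₁ = D₀ × (1 + g) = $0.78 × 1.05 = $0.8190
Growing perpetuity: P = D₁ / (r − g) = $0.8190 / (0.15 − 0.05) = $8.19

$8.19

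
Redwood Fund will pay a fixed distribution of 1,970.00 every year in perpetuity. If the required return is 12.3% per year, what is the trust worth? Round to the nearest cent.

Level perpetuity: PV = C / r = 1,970.00 / 0.123 = 16,016.26

16016.26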